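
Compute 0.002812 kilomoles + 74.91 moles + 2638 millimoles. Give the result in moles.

80.36 moles

In moles:
  0.002812 kilomoles = 0.002812e3 moles = 2.812
  74.91 moles → 74.91
  2638 millimoles = 2638e-3 moles = 2.638
Sum: 2.812 + 74.91 + 2.638 = 80.36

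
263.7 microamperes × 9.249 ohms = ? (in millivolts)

263.7e-6 × 9.249 = 2438.9613e-6 V

2.4389613 millivolts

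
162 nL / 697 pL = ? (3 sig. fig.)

232

(162e-9) / (697e-12) = 0.2324e3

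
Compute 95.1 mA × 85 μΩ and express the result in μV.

95.1 × 10⁻³ × 85 × 10⁻⁶ = 8083.5 × 10⁻⁹ V

8.0835 μV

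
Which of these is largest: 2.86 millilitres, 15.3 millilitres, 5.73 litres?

5.73 litres

2.86 millilitres = 0.00286 litres
15.3 millilitres = 0.0153 litres
5.73 litres = 5.73 litres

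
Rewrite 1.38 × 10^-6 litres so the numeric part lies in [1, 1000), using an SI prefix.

= 1.38 × 10^-6 litres; 10^-6 is micro.

1.38 microlitres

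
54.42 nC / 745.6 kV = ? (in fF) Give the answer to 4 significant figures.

(54.42e-9) / (745.6e3) = 0.0729882e-12 F

72.99 fF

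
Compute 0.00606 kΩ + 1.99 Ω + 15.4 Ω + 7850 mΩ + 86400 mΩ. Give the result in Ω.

In Ω:
  0.00606 kΩ = 0.00606 × 10³ Ω = 6.06
  1.99 Ω → 1.99
  15.4 Ω → 15.4
  7850 mΩ = 7850 × 10⁻³ Ω = 7.85
  86400 mΩ = 86400 × 10⁻³ Ω = 86.4
Sum: 6.06 + 1.99 + 15.4 + 7.85 + 86.4 = 117.7

117.7 Ω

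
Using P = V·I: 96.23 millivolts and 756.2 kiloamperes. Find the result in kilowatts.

96.23 × 10⁻³ × 756.2 × 10³ = 72769.126 W

72.769126 kilowatts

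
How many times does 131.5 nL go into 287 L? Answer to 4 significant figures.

2183000000

(287) / (131.5 × 10⁻⁹) = 2.1825 × 10⁹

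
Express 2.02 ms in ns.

milli = 1e-3, nano = 1e-9; factor is 1e6.
2.02 × 1e6 = 2020000

2020000 ns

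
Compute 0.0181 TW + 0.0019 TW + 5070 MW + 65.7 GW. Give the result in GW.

90.77 GW

In GW:
  0.0181 TW = 0.0181e3 GW = 18.1
  0.0019 TW = 0.0019e3 GW = 1.9
  5070 MW = 5070e-3 GW = 5.07
  65.7 GW → 65.7
Sum: 18.1 + 1.9 + 5.07 + 65.7 = 90.77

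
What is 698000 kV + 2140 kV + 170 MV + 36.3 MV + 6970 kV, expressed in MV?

In MV:
  698000 kV = 698000e-3 MV = 698
  2140 kV = 2140e-3 MV = 2.14
  170 MV → 170
  36.3 MV → 36.3
  6970 kV = 6970e-3 MV = 6.97
Sum: 698 + 2.14 + 170 + 36.3 + 6.97 = 913.41

913.41 MV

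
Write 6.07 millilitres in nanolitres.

milli = 1e-3, nano = 1e-9; factor is 1e6.
6.07 × 1e6 = 6070000

6070000 nanolitres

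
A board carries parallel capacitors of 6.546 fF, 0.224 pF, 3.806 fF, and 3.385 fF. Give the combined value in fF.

In fF:
  6.546 fF → 6.546
  0.224 pF = 0.224 × 10³ fF = 224
  3.806 fF → 3.806
  3.385 fF → 3.385
Sum: 6.546 + 224 + 3.806 + 3.385 = 237.737

237.737 fF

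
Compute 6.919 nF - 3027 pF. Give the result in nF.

In nF:
  6.919 nF → 6.919
  3027 pF = 3027e-3 nF = 3.027
Difference: 6.919 - 3.027 = 3.892

3.892 nF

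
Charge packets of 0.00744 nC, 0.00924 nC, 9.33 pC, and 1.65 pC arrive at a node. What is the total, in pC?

27.66 pC

In pC:
  0.00744 nC = 0.00744 × 10^3 pC = 7.44
  0.00924 nC = 0.00924 × 10^3 pC = 9.24
  9.33 pC → 9.33
  1.65 pC → 1.65
Sum: 7.44 + 9.24 + 9.33 + 1.65 = 27.66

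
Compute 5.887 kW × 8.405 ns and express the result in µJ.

5.887 × 10^3 × 8.405 × 10^-9 = 49.480235 × 10^-6 J

49.480235 µJ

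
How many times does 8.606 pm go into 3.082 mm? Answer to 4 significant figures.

358100000

(3.082e-3) / (8.606e-12) = 0.35812e9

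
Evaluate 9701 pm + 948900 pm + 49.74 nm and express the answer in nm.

1008.341 nm

In nm:
  9701 pm = 9701 × 10⁻³ nm = 9.701
  948900 pm = 948900 × 10⁻³ nm = 948.9
  49.74 nm → 49.74
Sum: 9.701 + 948.9 + 49.74 = 1008.341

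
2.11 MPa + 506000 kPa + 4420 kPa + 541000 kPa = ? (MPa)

In MPa:
  2.11 MPa → 2.11
  506000 kPa = 506000e-3 MPa = 506
  4420 kPa = 4420e-3 MPa = 4.42
  541000 kPa = 541000e-3 MPa = 541
Sum: 2.11 + 506 + 4.42 + 541 = 1053.53

1053.53 MPa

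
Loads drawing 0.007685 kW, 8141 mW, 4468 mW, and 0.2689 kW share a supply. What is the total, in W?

In W:
  0.007685 kW = 0.007685e3 W = 7.685
  8141 mW = 8141e-3 W = 8.141
  4468 mW = 4468e-3 W = 4.468
  0.2689 kW = 0.2689e3 W = 268.9
Sum: 7.685 + 8.141 + 4.468 + 268.9 = 289.194

289.194 W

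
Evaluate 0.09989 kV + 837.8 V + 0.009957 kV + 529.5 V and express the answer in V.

1477.147 V

In V:
  0.09989 kV = 0.09989 × 10³ V = 99.89
  837.8 V → 837.8
  0.009957 kV = 0.009957 × 10³ V = 9.957
  529.5 V → 529.5
Sum: 99.89 + 837.8 + 9.957 + 529.5 = 1477.147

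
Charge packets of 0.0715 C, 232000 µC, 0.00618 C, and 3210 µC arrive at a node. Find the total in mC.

312.89 mC

In mC:
  0.0715 C = 0.0715e3 mC = 71.5
  232000 µC = 232000e-3 mC = 232
  0.00618 C = 0.00618e3 mC = 6.18
  3210 µC = 3210e-3 mC = 3.21
Sum: 71.5 + 232 + 6.18 + 3.21 = 312.89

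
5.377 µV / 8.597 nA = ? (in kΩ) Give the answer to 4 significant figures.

(5.377e-6) / (8.597e-9) = 0.625451e3 Ω

0.6255 kΩ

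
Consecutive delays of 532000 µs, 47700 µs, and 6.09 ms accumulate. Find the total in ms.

585.79 ms

In ms:
  532000 µs = 532000 × 10^-3 ms = 532
  47700 µs = 47700 × 10^-3 ms = 47.7
  6.09 ms → 6.09
Sum: 532 + 47.7 + 6.09 = 585.79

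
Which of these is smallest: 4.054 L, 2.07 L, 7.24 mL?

7.24 mL

4.054 L = 4.054 L
2.07 L = 2.07 L
7.24 mL = 0.00724 L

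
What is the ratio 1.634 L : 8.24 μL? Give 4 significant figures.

198300

(1.634) / (8.24e-6) = 0.1983e6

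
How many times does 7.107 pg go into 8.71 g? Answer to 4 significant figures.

1226000000000

(8.71) / (7.107 × 10⁻¹²) = 1.2256 × 10¹²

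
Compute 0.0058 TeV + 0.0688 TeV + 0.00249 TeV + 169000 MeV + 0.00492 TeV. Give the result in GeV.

In GeV:
  0.0058 TeV = 0.0058 × 10^3 GeV = 5.8
  0.0688 TeV = 0.0688 × 10^3 GeV = 68.8
  0.00249 TeV = 0.00249 × 10^3 GeV = 2.49
  169000 MeV = 169000 × 10^-3 GeV = 169
  0.00492 TeV = 0.00492 × 10^3 GeV = 4.92
Sum: 5.8 + 68.8 + 2.49 + 169 + 4.92 = 251.01

251.01 GeV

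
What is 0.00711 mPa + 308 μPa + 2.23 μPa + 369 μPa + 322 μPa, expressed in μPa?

In μPa:
  0.00711 mPa = 0.00711 × 10³ μPa = 7.11
  308 μPa → 308
  2.23 μPa → 2.23
  369 μPa → 369
  322 μPa → 322
Sum: 7.11 + 308 + 2.23 + 369 + 322 = 1008.34

1008.34 μPa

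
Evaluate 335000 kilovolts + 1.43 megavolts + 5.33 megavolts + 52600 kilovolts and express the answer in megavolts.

394.36 megavolts

In megavolts:
  335000 kilovolts = 335000 × 10⁻³ megavolts = 335
  1.43 megavolts → 1.43
  5.33 megavolts → 5.33
  52600 kilovolts = 52600 × 10⁻³ megavolts = 52.6
Sum: 335 + 1.43 + 5.33 + 52.6 = 394.36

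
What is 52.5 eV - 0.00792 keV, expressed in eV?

In eV:
  52.5 eV → 52.5
  0.00792 keV = 0.00792 × 10^3 eV = 7.92
Difference: 52.5 - 7.92 = 44.58

44.58 eV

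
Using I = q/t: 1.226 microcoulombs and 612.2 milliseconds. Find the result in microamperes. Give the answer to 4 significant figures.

2.003 microamperes

(1.226e-6) / (612.2e-3) = 0.00200261e-3 A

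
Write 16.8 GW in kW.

16800000 kW

giga = 1e9, kilo = 1e3; factor is 1e6.
16.8 × 1e6 = 16800000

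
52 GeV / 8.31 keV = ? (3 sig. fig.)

(52 × 10^9) / (8.31 × 10^3) = 6.258 × 10^6

6260000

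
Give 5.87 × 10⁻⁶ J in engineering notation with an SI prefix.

5.87 µJ

= 5.87 × 10⁻⁶ J; 10⁻⁶ is micro.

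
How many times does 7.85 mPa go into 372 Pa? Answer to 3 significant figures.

(372) / (7.85e-3) = 47.39e3

47400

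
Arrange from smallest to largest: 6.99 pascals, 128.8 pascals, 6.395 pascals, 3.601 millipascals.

3.601 millipascals < 6.395 pascals < 6.99 pascals < 128.8 pascals

6.99 pascals = 6.99 pascals
128.8 pascals = 128.8 pascals
6.395 pascals = 6.395 pascals
3.601 millipascals = 0.003601 pascals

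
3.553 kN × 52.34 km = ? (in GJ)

3.553e3 × 52.34e3 = 185.96402e6 J

0.18596402 GJ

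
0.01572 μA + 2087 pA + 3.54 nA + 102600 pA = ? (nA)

In nA:
  0.01572 μA = 0.01572 × 10³ nA = 15.72
  2087 pA = 2087 × 10⁻³ nA = 2.087
  3.54 nA → 3.54
  102600 pA = 102600 × 10⁻³ nA = 102.6
Sum: 15.72 + 2.087 + 3.54 + 102.6 = 123.947

123.947 nA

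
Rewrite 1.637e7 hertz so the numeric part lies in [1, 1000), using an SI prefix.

16.37 megahertz

= 16.37e6 hertz; 1e6 is mega.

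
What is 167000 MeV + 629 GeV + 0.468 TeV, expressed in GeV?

1264 GeV

In GeV:
  167000 MeV = 167000e-3 GeV = 167
  629 GeV → 629
  0.468 TeV = 0.468e3 GeV = 468
Sum: 167 + 629 + 468 = 1264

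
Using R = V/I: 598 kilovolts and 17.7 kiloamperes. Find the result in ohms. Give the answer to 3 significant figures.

(598e3) / (17.7e3) = 33.785 Ω

33.8 ohms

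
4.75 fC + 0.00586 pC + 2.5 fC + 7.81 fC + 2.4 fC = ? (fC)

In fC:
  4.75 fC → 4.75
  0.00586 pC = 0.00586e3 fC = 5.86
  2.5 fC → 2.5
  7.81 fC → 7.81
  2.4 fC → 2.4
Sum: 4.75 + 5.86 + 2.5 + 7.81 + 2.4 = 23.32

23.32 fC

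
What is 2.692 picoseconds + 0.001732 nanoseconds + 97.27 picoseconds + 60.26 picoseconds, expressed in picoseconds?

161.954 picoseconds

In picoseconds:
  2.692 picoseconds → 2.692
  0.001732 nanoseconds = 0.001732 × 10^3 picoseconds = 1.732
  97.27 picoseconds → 97.27
  60.26 picoseconds → 60.26
Sum: 2.692 + 1.732 + 97.27 + 60.26 = 161.954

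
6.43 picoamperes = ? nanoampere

pico = 1e-12, nano = 1e-9; factor is 1e-3.
6.43 × 1e-3 = 0.00643

0.00643 nanoamperes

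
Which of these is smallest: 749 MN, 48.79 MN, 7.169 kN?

749 MN = 749000000 N
48.79 MN = 48790000 N
7.169 kN = 7169 N

7.169 kN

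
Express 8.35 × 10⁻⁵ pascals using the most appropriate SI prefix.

= 83.5 × 10⁻⁶ pascals; 10⁻⁶ is micro.

83.5 micropascals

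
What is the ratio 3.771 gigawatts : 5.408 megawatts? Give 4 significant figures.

(3.771e9) / (5.408e6) = 0.6973e3

697.3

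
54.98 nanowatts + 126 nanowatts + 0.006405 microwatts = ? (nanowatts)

187.385 nanowatts

In nanowatts:
  54.98 nanowatts → 54.98
  126 nanowatts → 126
  0.006405 microwatts = 0.006405e3 nanowatts = 6.405
Sum: 54.98 + 126 + 6.405 = 187.385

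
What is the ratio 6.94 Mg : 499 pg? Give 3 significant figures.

(6.94e6) / (499e-12) = 0.01391e18

13900000000000000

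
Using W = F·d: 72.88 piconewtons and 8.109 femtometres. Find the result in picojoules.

72.88 × 10⁻¹² × 8.109 × 10⁻¹⁵ = 590.98392 × 10⁻²⁷ J

0.00000000000059098392 picojoules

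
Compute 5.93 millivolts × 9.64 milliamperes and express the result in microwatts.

5.93 × 10^-3 × 9.64 × 10^-3 = 57.1652 × 10^-6 W

57.1652 microwatts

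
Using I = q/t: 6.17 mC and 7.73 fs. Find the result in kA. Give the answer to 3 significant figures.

798000000 kA

(6.17e-3) / (7.73e-15) = 0.79819e12 A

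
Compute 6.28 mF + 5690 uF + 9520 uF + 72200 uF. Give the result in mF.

93.69 mF

In mF:
  6.28 mF → 6.28
  5690 uF = 5690e-3 mF = 5.69
  9520 uF = 9520e-3 mF = 9.52
  72200 uF = 72200e-3 mF = 72.2
Sum: 6.28 + 5.69 + 9.52 + 72.2 = 93.69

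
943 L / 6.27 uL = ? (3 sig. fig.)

(943) / (6.27 × 10⁻⁶) = 150.4 × 10⁶

150000000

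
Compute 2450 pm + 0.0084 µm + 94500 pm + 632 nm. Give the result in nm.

In nm:
  2450 pm = 2450e-3 nm = 2.45
  0.0084 µm = 0.0084e3 nm = 8.4
  94500 pm = 94500e-3 nm = 94.5
  632 nm → 632
Sum: 2.45 + 8.4 + 94.5 + 632 = 737.35

737.35 nm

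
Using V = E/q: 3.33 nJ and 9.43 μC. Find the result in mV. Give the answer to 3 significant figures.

(3.33e-9) / (9.43e-6) = 0.35313e-3 V

0.353 mV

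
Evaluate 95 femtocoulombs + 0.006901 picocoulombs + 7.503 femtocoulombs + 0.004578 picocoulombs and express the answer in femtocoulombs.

In femtocoulombs:
  95 femtocoulombs → 95
  0.006901 picocoulombs = 0.006901 × 10^3 femtocoulombs = 6.901
  7.503 femtocoulombs → 7.503
  0.004578 picocoulombs = 0.004578 × 10^3 femtocoulombs = 4.578
Sum: 95 + 6.901 + 7.503 + 4.578 = 113.982

113.982 femtocoulombs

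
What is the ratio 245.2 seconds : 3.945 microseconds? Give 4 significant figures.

(245.2) / (3.945e-6) = 62.155e6

62150000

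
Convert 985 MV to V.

mega = 10^6, (no prefix) = 10^0; factor is 10^6.
985 × 10^6 = 985000000

985000000 V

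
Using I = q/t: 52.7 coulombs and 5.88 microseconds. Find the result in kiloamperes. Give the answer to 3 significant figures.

(52.7) / (5.88 × 10⁻⁶) = 8.9626 × 10⁶ A

8960 kiloamperes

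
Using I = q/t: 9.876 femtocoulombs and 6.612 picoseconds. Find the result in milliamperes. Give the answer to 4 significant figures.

1.494 milliamperes

(9.876 × 10⁻¹⁵) / (6.612 × 10⁻¹²) = 1.49365 × 10⁻³ A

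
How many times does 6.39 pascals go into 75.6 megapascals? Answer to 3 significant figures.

(75.6 × 10^6) / (6.39) = 11.83 × 10^6

11800000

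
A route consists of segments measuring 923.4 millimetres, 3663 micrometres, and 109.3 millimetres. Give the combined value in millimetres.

In millimetres:
  923.4 millimetres → 923.4
  3663 micrometres = 3663 × 10^-3 millimetres = 3.663
  109.3 millimetres → 109.3
Sum: 923.4 + 3.663 + 109.3 = 1036.363

1036.363 millimetres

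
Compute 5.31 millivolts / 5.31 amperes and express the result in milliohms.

1 milliohm

(5.31 × 10^-3) / (5.31) = 1 × 10^-3 Ω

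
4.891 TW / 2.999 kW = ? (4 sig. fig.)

(4.891 × 10^12) / (2.999 × 10^3) = 1.6309 × 10^9

1631000000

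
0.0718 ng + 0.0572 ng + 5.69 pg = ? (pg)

134.69 pg

In pg:
  0.0718 ng = 0.0718 × 10^3 pg = 71.8
  0.0572 ng = 0.0572 × 10^3 pg = 57.2
  5.69 pg → 5.69
Sum: 71.8 + 57.2 + 5.69 = 134.69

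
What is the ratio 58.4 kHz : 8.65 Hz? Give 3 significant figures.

6750

(58.4e3) / (8.65) = 6.751e3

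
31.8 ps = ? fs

pico = 1e-12, femto = 1e-15; factor is 1e3.
31.8 × 1e3 = 31800

31800 fs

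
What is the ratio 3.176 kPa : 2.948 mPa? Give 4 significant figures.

(3.176e3) / (2.948e-3) = 1.0773e6

1077000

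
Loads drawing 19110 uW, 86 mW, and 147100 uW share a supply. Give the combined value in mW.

252.21 mW

In mW:
  19110 uW = 19110 × 10^-3 mW = 19.11
  86 mW → 86
  147100 uW = 147100 × 10^-3 mW = 147.1
Sum: 19.11 + 86 + 147.1 = 252.21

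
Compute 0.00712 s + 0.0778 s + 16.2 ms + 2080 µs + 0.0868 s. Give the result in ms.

190 ms

In ms:
  0.00712 s = 0.00712 × 10³ ms = 7.12
  0.0778 s = 0.0778 × 10³ ms = 77.8
  16.2 ms → 16.2
  2080 µs = 2080 × 10⁻³ ms = 2.08
  0.0868 s = 0.0868 × 10³ ms = 86.8
Sum: 7.12 + 77.8 + 16.2 + 2.08 + 86.8 = 190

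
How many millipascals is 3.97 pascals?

3970 millipascals

(no prefix) = 10^0, milli = 10^-3; factor is 10^3.
3.97 × 10^3 = 3970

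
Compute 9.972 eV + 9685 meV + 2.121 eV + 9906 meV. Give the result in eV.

In eV:
  9.972 eV → 9.972
  9685 meV = 9685 × 10^-3 eV = 9.685
  2.121 eV → 2.121
  9906 meV = 9906 × 10^-3 eV = 9.906
Sum: 9.972 + 9.685 + 2.121 + 9.906 = 31.684

31.684 eV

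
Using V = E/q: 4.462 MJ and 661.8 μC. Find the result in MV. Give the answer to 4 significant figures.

6742 MV

(4.462e6) / (661.8e-6) = 0.00674222e12 V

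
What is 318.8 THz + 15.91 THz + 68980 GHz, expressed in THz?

In THz:
  318.8 THz → 318.8
  15.91 THz → 15.91
  68980 GHz = 68980 × 10⁻³ THz = 68.98
Sum: 318.8 + 15.91 + 68.98 = 403.69

403.69 THz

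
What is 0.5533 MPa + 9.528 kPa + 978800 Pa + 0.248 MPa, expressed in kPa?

In kPa:
  0.5533 MPa = 0.5533 × 10^3 kPa = 553.3
  9.528 kPa → 9.528
  978800 Pa = 978800 × 10^-3 kPa = 978.8
  0.248 MPa = 0.248 × 10^3 kPa = 248
Sum: 553.3 + 9.528 + 978.8 + 248 = 1789.628

1789.628 kPa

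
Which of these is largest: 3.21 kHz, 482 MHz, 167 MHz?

3.21 kHz = 3210 Hz
482 MHz = 482000000 Hz
167 MHz = 167000000 Hz

482 MHz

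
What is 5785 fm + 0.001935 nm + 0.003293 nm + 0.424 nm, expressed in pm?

In pm:
  5785 fm = 5785 × 10^-3 pm = 5.785
  0.001935 nm = 0.001935 × 10^3 pm = 1.935
  0.003293 nm = 0.003293 × 10^3 pm = 3.293
  0.424 nm = 0.424 × 10^3 pm = 424
Sum: 5.785 + 1.935 + 3.293 + 424 = 435.013

435.013 pm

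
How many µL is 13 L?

(no prefix) = 10⁰, micro = 10⁻⁶; factor is 10⁶.
13 × 10⁶ = 13000000

13000000 µL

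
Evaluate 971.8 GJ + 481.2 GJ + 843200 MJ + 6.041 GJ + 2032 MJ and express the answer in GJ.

In GJ:
  971.8 GJ → 971.8
  481.2 GJ → 481.2
  843200 MJ = 843200e-3 GJ = 843.2
  6.041 GJ → 6.041
  2032 MJ = 2032e-3 GJ = 2.032
Sum: 971.8 + 481.2 + 843.2 + 6.041 + 2.032 = 2304.273

2304.273 GJ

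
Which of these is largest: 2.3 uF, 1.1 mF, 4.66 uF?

1.1 mF

2.3 uF = 0.0000023 F
1.1 mF = 0.0011 F
4.66 uF = 0.00000466 F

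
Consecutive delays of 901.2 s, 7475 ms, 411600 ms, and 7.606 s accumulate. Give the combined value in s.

1327.881 s

In s:
  901.2 s → 901.2
  7475 ms = 7475 × 10^-3 s = 7.475
  411600 ms = 411600 × 10^-3 s = 411.6
  7.606 s → 7.606
Sum: 901.2 + 7.475 + 411.6 + 7.606 = 1327.881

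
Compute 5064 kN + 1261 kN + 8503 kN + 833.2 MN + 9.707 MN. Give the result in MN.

In MN:
  5064 kN = 5064e-3 MN = 5.064
  1261 kN = 1261e-3 MN = 1.261
  8503 kN = 8503e-3 MN = 8.503
  833.2 MN → 833.2
  9.707 MN → 9.707
Sum: 5.064 + 1.261 + 8.503 + 833.2 + 9.707 = 857.735

857.735 MN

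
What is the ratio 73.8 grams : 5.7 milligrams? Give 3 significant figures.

12900

(73.8) / (5.7 × 10^-3) = 12.95 × 10^3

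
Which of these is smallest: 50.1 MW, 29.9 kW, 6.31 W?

6.31 W

50.1 MW = 50100000 W
29.9 kW = 29900 W
6.31 W = 6.31 W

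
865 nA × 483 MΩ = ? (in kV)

865 × 10^-9 × 483 × 10^6 = 417795 × 10^-3 V

0.417795 kV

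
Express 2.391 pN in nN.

pico = 10^-12, nano = 10^-9; factor is 10^-3.
2.391 × 10^-3 = 0.002391

0.002391 nN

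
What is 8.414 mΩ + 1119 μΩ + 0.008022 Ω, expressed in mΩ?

In mΩ:
  8.414 mΩ → 8.414
  1119 μΩ = 1119 × 10^-3 mΩ = 1.119
  0.008022 Ω = 0.008022 × 10^3 mΩ = 8.022
Sum: 8.414 + 1.119 + 8.022 = 17.555

17.555 mΩ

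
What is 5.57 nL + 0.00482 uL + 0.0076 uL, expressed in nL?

17.99 nL

In nL:
  5.57 nL → 5.57
  0.00482 uL = 0.00482 × 10^3 nL = 4.82
  0.0076 uL = 0.0076 × 10^3 nL = 7.6
Sum: 5.57 + 4.82 + 7.6 = 17.99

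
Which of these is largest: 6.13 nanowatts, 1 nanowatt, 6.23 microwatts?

6.23 microwatts

6.13 nanowatts = 0.00000000613 watts
1 nanowatt = 0.000000001 watts
6.23 microwatts = 0.00000623 watts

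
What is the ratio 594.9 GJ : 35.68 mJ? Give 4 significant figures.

(594.9e9) / (35.68e-3) = 16.673e12

16670000000000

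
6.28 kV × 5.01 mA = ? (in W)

31.4628 W

6.28 × 10^3 × 5.01 × 10^-3 = 31.4628 W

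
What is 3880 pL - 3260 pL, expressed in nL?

In nL:
  3880 pL = 3880 × 10^-3 nL = 3.88
  3260 pL = 3260 × 10^-3 nL = 3.26
Difference: 3.88 - 3.26 = 0.62

0.62 nL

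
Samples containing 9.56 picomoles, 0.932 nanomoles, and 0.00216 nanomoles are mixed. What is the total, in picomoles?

In picomoles:
  9.56 picomoles → 9.56
  0.932 nanomoles = 0.932 × 10³ picomoles = 932
  0.00216 nanomoles = 0.00216 × 10³ picomoles = 2.16
Sum: 9.56 + 932 + 2.16 = 943.72

943.72 picomoles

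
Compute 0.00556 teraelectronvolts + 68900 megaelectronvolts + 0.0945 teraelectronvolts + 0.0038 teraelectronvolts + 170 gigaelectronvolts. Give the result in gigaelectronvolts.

342.76 gigaelectronvolts

In gigaelectronvolts:
  0.00556 teraelectronvolts = 0.00556 × 10^3 gigaelectronvolts = 5.56
  68900 megaelectronvolts = 68900 × 10^-3 gigaelectronvolts = 68.9
  0.0945 teraelectronvolts = 0.0945 × 10^3 gigaelectronvolts = 94.5
  0.0038 teraelectronvolts = 0.0038 × 10^3 gigaelectronvolts = 3.8
  170 gigaelectronvolts → 170
Sum: 5.56 + 68.9 + 94.5 + 3.8 + 170 = 342.76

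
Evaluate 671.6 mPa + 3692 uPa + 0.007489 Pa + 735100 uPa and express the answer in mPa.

In mPa:
  671.6 mPa → 671.6
  3692 uPa = 3692 × 10^-3 mPa = 3.692
  0.007489 Pa = 0.007489 × 10^3 mPa = 7.489
  735100 uPa = 735100 × 10^-3 mPa = 735.1
Sum: 671.6 + 3.692 + 7.489 + 735.1 = 1417.881

1417.881 mPa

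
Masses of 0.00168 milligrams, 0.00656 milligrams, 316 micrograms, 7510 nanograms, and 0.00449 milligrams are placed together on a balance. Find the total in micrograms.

In micrograms:
  0.00168 milligrams = 0.00168 × 10^3 micrograms = 1.68
  0.00656 milligrams = 0.00656 × 10^3 micrograms = 6.56
  316 micrograms → 316
  7510 nanograms = 7510 × 10^-3 micrograms = 7.51
  0.00449 milligrams = 0.00449 × 10^3 micrograms = 4.49
Sum: 1.68 + 6.56 + 316 + 7.51 + 4.49 = 336.24

336.24 micrograms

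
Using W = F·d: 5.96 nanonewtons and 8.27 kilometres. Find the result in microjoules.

49.2892 microjoules

5.96 × 10⁻⁹ × 8.27 × 10³ = 49.2892 × 10⁻⁶ J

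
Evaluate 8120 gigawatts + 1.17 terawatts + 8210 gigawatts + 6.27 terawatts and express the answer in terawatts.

23.77 terawatts

In terawatts:
  8120 gigawatts = 8120e-3 terawatts = 8.12
  1.17 terawatts → 1.17
  8210 gigawatts = 8210e-3 terawatts = 8.21
  6.27 terawatts → 6.27
Sum: 8.12 + 1.17 + 8.21 + 6.27 = 23.77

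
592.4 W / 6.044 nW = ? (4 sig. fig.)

98010000000

(592.4) / (6.044 × 10⁻⁹) = 98.015 × 10⁹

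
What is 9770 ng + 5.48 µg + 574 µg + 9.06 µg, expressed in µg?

598.31 µg

In µg:
  9770 ng = 9770 × 10^-3 µg = 9.77
  5.48 µg → 5.48
  574 µg → 574
  9.06 µg → 9.06
Sum: 9.77 + 5.48 + 574 + 9.06 = 598.31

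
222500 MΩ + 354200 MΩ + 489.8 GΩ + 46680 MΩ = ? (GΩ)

1113.18 GΩ

In GΩ:
  222500 MΩ = 222500 × 10^-3 GΩ = 222.5
  354200 MΩ = 354200 × 10^-3 GΩ = 354.2
  489.8 GΩ → 489.8
  46680 MΩ = 46680 × 10^-3 GΩ = 46.68
Sum: 222.5 + 354.2 + 489.8 + 46.68 = 1113.18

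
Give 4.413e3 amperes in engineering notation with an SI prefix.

= 4.413e3 amperes; 1e3 is kilo.

4.413 kiloamperes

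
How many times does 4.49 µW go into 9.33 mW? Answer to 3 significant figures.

2080

(9.33 × 10^-3) / (4.49 × 10^-6) = 2.078 × 10^3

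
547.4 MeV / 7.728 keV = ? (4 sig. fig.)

70830

(547.4e6) / (7.728e3) = 70.833e3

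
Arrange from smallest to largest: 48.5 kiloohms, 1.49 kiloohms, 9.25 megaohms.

1.49 kiloohms < 48.5 kiloohms < 9.25 megaohms

48.5 kiloohms = 48500 ohms
1.49 kiloohms = 1490 ohms
9.25 megaohms = 9250000 ohms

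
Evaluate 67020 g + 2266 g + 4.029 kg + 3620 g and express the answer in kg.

In kg:
  67020 g = 67020e-3 kg = 67.02
  2266 g = 2266e-3 kg = 2.266
  4.029 kg → 4.029
  3620 g = 3620e-3 kg = 3.62
Sum: 67.02 + 2.266 + 4.029 + 3.62 = 76.935

76.935 kg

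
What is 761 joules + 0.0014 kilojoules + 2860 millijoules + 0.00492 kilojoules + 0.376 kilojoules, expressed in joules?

1146.18 joules

In joules:
  761 joules → 761
  0.0014 kilojoules = 0.0014 × 10^3 joules = 1.4
  2860 millijoules = 2860 × 10^-3 joules = 2.86
  0.00492 kilojoules = 0.00492 × 10^3 joules = 4.92
  0.376 kilojoules = 0.376 × 10^3 joules = 376
Sum: 761 + 1.4 + 2.86 + 4.92 + 376 = 1146.18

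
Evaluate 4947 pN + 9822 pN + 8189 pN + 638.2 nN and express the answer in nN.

In nN:
  4947 pN = 4947 × 10⁻³ nN = 4.947
  9822 pN = 9822 × 10⁻³ nN = 9.822
  8189 pN = 8189 × 10⁻³ nN = 8.189
  638.2 nN → 638.2
Sum: 4.947 + 9.822 + 8.189 + 638.2 = 661.158

661.158 nN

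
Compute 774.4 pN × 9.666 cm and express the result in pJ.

774.4e-12 × 9.666e-2 = 7485.3504e-14 J

74.853504 pJ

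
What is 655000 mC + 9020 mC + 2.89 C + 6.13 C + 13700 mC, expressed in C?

In C:
  655000 mC = 655000 × 10⁻³ C = 655
  9020 mC = 9020 × 10⁻³ C = 9.02
  2.89 C → 2.89
  6.13 C → 6.13
  13700 mC = 13700 × 10⁻³ C = 13.7
Sum: 655 + 9.02 + 2.89 + 6.13 + 13.7 = 686.74

686.74 C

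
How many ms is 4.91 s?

4910 ms

(no prefix) = 1e0, milli = 1e-3; factor is 1e3.
4.91 × 1e3 = 4910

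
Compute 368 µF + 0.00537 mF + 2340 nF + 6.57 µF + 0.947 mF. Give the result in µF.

In µF:
  368 µF → 368
  0.00537 mF = 0.00537 × 10^3 µF = 5.37
  2340 nF = 2340 × 10^-3 µF = 2.34
  6.57 µF → 6.57
  0.947 mF = 0.947 × 10^3 µF = 947
Sum: 368 + 5.37 + 2.34 + 6.57 + 947 = 1329.28

1329.28 µF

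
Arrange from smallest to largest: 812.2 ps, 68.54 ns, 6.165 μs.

812.2 ps = 0.0000000008122 s
68.54 ns = 0.00000006854 s
6.165 μs = 0.000006165 s

812.2 ps < 68.54 ns < 6.165 μs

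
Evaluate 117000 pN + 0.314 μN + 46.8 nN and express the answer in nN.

477.8 nN

In nN:
  117000 pN = 117000 × 10^-3 nN = 117
  0.314 μN = 0.314 × 10^3 nN = 314
  46.8 nN → 46.8
Sum: 117 + 314 + 46.8 = 477.8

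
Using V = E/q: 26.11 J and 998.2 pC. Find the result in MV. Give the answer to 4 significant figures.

(26.11) / (998.2e-12) = 0.0261571e12 V

26160 MV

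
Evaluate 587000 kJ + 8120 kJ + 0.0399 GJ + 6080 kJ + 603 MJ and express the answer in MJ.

1244.1 MJ

In MJ:
  587000 kJ = 587000 × 10^-3 MJ = 587
  8120 kJ = 8120 × 10^-3 MJ = 8.12
  0.0399 GJ = 0.0399 × 10^3 MJ = 39.9
  6080 kJ = 6080 × 10^-3 MJ = 6.08
  603 MJ → 603
Sum: 587 + 8.12 + 39.9 + 6.08 + 603 = 1244.1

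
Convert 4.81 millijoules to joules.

milli = 10^-3, (no prefix) = 10^0; factor is 10^-3.
4.81 × 10^-3 = 0.00481

0.00481 joules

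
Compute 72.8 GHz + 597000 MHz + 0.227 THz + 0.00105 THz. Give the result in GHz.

In GHz:
  72.8 GHz → 72.8
  597000 MHz = 597000e-3 GHz = 597
  0.227 THz = 0.227e3 GHz = 227
  0.00105 THz = 0.00105e3 GHz = 1.05
Sum: 72.8 + 597 + 227 + 1.05 = 897.85

897.85 GHz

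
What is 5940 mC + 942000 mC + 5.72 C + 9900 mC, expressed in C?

In C:
  5940 mC = 5940e-3 C = 5.94
  942000 mC = 942000e-3 C = 942
  5.72 C → 5.72
  9900 mC = 9900e-3 C = 9.9
Sum: 5.94 + 942 + 5.72 + 9.9 = 963.56

963.56 C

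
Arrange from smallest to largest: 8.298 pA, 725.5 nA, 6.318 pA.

6.318 pA < 8.298 pA < 725.5 nA

8.298 pA = 0.000000000008298 A
725.5 nA = 0.0000007255 A
6.318 pA = 0.000000000006318 A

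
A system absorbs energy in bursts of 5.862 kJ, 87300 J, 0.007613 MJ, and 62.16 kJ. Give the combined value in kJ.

In kJ:
  5.862 kJ → 5.862
  87300 J = 87300e-3 kJ = 87.3
  0.007613 MJ = 0.007613e3 kJ = 7.613
  62.16 kJ → 62.16
Sum: 5.862 + 87.3 + 7.613 + 62.16 = 162.935

162.935 kJ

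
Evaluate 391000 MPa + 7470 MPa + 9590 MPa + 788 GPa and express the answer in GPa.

1196.06 GPa

In GPa:
  391000 MPa = 391000 × 10^-3 GPa = 391
  7470 MPa = 7470 × 10^-3 GPa = 7.47
  9590 MPa = 9590 × 10^-3 GPa = 9.59
  788 GPa → 788
Sum: 391 + 7.47 + 9.59 + 788 = 1196.06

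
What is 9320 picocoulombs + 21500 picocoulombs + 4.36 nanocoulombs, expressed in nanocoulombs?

In nanocoulombs:
  9320 picocoulombs = 9320 × 10^-3 nanocoulombs = 9.32
  21500 picocoulombs = 21500 × 10^-3 nanocoulombs = 21.5
  4.36 nanocoulombs → 4.36
Sum: 9.32 + 21.5 + 4.36 = 35.18

35.18 nanocoulombs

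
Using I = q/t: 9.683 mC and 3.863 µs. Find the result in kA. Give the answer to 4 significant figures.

(9.683e-3) / (3.863e-6) = 2.5066e3 A

2.507 kA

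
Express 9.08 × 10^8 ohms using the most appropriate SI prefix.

= 908 × 10^6 ohms; 10^6 is mega.

908 megaohms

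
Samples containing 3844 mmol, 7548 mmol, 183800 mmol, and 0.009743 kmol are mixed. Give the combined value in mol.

In mol:
  3844 mmol = 3844 × 10⁻³ mol = 3.844
  7548 mmol = 7548 × 10⁻³ mol = 7.548
  183800 mmol = 183800 × 10⁻³ mol = 183.8
  0.009743 kmol = 0.009743 × 10³ mol = 9.743
Sum: 3.844 + 7.548 + 183.8 + 9.743 = 204.935

204.935 mol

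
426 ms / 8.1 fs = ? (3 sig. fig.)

52600000000000

(426 × 10^-3) / (8.1 × 10^-15) = 52.59 × 10^12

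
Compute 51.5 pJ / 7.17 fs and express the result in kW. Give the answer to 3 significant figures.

7.18 kW

(51.5e-12) / (7.17e-15) = 7.1827e3 W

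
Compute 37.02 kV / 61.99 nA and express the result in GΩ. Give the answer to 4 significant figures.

597.2 GΩ

(37.02e3) / (61.99e-9) = 0.597193e12 Ω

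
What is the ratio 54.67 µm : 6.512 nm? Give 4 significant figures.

(54.67e-6) / (6.512e-9) = 8.3953e3

8395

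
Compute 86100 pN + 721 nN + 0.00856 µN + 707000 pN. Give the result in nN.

In nN:
  86100 pN = 86100 × 10⁻³ nN = 86.1
  721 nN → 721
  0.00856 µN = 0.00856 × 10³ nN = 8.56
  707000 pN = 707000 × 10⁻³ nN = 707
Sum: 86.1 + 721 + 8.56 + 707 = 1522.66

1522.66 nN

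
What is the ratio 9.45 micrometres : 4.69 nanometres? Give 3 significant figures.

(9.45e-6) / (4.69e-9) = 2.015e3

2010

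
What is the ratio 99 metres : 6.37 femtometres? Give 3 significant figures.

15500000000000000

(99) / (6.37e-15) = 15.54e15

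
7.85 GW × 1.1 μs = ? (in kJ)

8.635 kJ

7.85 × 10^9 × 1.1 × 10^-6 = 8.635 × 10^3 J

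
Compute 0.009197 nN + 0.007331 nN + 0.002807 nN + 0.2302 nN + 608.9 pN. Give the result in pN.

In pN:
  0.009197 nN = 0.009197e3 pN = 9.197
  0.007331 nN = 0.007331e3 pN = 7.331
  0.002807 nN = 0.002807e3 pN = 2.807
  0.2302 nN = 0.2302e3 pN = 230.2
  608.9 pN → 608.9
Sum: 9.197 + 7.331 + 2.807 + 230.2 + 608.9 = 858.435

858.435 pN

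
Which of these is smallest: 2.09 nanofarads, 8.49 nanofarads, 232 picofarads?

232 picofarads

2.09 nanofarads = 0.00000000209 farads
8.49 nanofarads = 0.00000000849 farads
232 picofarads = 0.000000000232 farads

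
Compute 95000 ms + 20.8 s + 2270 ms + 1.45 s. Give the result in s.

In s:
  95000 ms = 95000 × 10⁻³ s = 95
  20.8 s → 20.8
  2270 ms = 2270 × 10⁻³ s = 2.27
  1.45 s → 1.45
Sum: 95 + 20.8 + 2.27 + 1.45 = 119.52

119.52 s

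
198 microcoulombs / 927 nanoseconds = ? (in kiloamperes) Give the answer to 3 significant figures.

(198e-6) / (927e-9) = 0.21359e3 A

0.214 kiloamperes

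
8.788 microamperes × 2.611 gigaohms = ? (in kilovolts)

22.945468 kilovolts

8.788 × 10^-6 × 2.611 × 10^9 = 22.945468 × 10^3 V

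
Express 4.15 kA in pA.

kilo = 10³, pico = 10⁻¹²; factor is 10¹⁵.
4.15 × 10¹⁵ = 4150000000000000

4150000000000000 pA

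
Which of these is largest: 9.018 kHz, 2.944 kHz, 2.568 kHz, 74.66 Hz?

9.018 kHz

9.018 kHz = 9018 Hz
2.944 kHz = 2944 Hz
2.568 kHz = 2568 Hz
74.66 Hz = 74.66 Hz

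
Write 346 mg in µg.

milli = 10⁻³, micro = 10⁻⁶; factor is 10³.
346 × 10³ = 346000

346000 µg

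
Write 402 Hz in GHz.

0.000000402 GHz

(no prefix) = 10⁰, giga = 10⁹; factor is 10⁻⁹.
402 × 10⁻⁹ = 0.000000402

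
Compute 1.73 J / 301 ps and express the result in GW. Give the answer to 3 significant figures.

(1.73) / (301 × 10⁻¹²) = 0.0057475 × 10¹² W

5.75 GW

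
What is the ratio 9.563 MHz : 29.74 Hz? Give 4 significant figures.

321600

(9.563 × 10^6) / (29.74) = 0.32155 × 10^6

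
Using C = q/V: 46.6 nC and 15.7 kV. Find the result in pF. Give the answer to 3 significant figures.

(46.6 × 10⁻⁹) / (15.7 × 10³) = 2.9682 × 10⁻¹² F

2.97 pF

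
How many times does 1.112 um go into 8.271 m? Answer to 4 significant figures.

7438000

(8.271) / (1.112 × 10^-6) = 7.4379 × 10^6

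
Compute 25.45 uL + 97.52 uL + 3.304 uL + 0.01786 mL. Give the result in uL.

144.134 uL

In uL:
  25.45 uL → 25.45
  97.52 uL → 97.52
  3.304 uL → 3.304
  0.01786 mL = 0.01786e3 uL = 17.86
Sum: 25.45 + 97.52 + 3.304 + 17.86 = 144.134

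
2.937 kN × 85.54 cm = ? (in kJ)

2.937 × 10³ × 85.54 × 10⁻² = 251.23098 × 10¹ J

2.5123098 kJ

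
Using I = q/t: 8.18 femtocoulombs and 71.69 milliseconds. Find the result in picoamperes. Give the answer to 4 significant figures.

(8.18 × 10^-15) / (71.69 × 10^-3) = 0.114102 × 10^-12 A

0.1141 picoamperes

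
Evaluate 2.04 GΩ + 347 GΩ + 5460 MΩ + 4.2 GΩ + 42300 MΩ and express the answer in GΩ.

401 GΩ

In GΩ:
  2.04 GΩ → 2.04
  347 GΩ → 347
  5460 MΩ = 5460e-3 GΩ = 5.46
  4.2 GΩ → 4.2
  42300 MΩ = 42300e-3 GΩ = 42.3
Sum: 2.04 + 347 + 5.46 + 4.2 + 42.3 = 401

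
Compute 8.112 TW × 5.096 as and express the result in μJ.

8.112e12 × 5.096e-18 = 41.338752e-6 J

41.338752 μJ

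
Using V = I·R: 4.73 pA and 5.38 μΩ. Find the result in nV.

4.73 × 10⁻¹² × 5.38 × 10⁻⁶ = 25.4474 × 10⁻¹⁸ V

0.0000000254474 nV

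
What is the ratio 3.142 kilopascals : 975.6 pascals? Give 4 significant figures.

3.221

(3.142 × 10³) / (975.6) = 0.0032206 × 10³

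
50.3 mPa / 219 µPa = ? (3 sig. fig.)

(50.3e-3) / (219e-6) = 0.2297e3

230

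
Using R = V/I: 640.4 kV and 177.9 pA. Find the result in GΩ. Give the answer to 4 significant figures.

3600000 GΩ

(640.4e3) / (177.9e-12) = 3.59978e15 Ω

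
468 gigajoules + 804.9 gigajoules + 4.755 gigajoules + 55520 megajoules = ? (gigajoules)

1333.175 gigajoules

In gigajoules:
  468 gigajoules → 468
  804.9 gigajoules → 804.9
  4.755 gigajoules → 4.755
  55520 megajoules = 55520 × 10^-3 gigajoules = 55.52
Sum: 468 + 804.9 + 4.755 + 55.52 = 1333.175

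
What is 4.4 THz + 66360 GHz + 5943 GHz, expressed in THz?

In THz:
  4.4 THz → 4.4
  66360 GHz = 66360e-3 THz = 66.36
  5943 GHz = 5943e-3 THz = 5.943
Sum: 4.4 + 66.36 + 5.943 = 76.703

76.703 THz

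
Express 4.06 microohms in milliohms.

micro = 1e-6, milli = 1e-3; factor is 1e-3.
4.06 × 1e-3 = 0.00406

0.00406 milliohms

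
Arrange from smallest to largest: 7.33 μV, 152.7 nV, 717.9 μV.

7.33 μV = 0.00000733 V
152.7 nV = 0.0000001527 V
717.9 μV = 0.0007179 V

152.7 nV < 7.33 μV < 717.9 μV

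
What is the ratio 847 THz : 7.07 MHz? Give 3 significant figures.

120000000

(847e12) / (7.07e6) = 119.8e6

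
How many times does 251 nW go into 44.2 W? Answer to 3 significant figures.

176000000

(44.2) / (251e-9) = 0.1761e9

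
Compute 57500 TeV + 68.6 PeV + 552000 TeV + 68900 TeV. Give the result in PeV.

747 PeV

In PeV:
  57500 TeV = 57500e-3 PeV = 57.5
  68.6 PeV → 68.6
  552000 TeV = 552000e-3 PeV = 552
  68900 TeV = 68900e-3 PeV = 68.9
Sum: 57.5 + 68.6 + 552 + 68.9 = 747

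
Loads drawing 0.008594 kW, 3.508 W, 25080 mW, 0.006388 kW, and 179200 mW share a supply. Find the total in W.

222.77 W

In W:
  0.008594 kW = 0.008594e3 W = 8.594
  3.508 W → 3.508
  25080 mW = 25080e-3 W = 25.08
  0.006388 kW = 0.006388e3 W = 6.388
  179200 mW = 179200e-3 W = 179.2
Sum: 8.594 + 3.508 + 25.08 + 6.388 + 179.2 = 222.77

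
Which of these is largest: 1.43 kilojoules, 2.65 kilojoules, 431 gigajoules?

1.43 kilojoules = 1430 joules
2.65 kilojoules = 2650 joules
431 gigajoules = 431000000000 joules

431 gigajoules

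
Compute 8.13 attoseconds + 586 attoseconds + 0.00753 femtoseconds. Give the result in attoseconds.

601.66 attoseconds

In attoseconds:
  8.13 attoseconds → 8.13
  586 attoseconds → 586
  0.00753 femtoseconds = 0.00753 × 10^3 attoseconds = 7.53
Sum: 8.13 + 586 + 7.53 = 601.66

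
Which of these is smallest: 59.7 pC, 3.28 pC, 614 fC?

614 fC

59.7 pC = 0.0000000000597 C
3.28 pC = 0.00000000000328 C
614 fC = 0.000000000000614 C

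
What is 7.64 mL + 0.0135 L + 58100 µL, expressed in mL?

In mL:
  7.64 mL → 7.64
  0.0135 L = 0.0135 × 10³ mL = 13.5
  58100 µL = 58100 × 10⁻³ mL = 58.1
Sum: 7.64 + 13.5 + 58.1 = 79.24

79.24 mL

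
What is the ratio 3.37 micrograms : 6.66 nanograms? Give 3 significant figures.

(3.37 × 10^-6) / (6.66 × 10^-9) = 0.506 × 10^3

506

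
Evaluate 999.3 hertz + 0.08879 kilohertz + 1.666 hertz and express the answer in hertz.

1089.756 hertz

In hertz:
  999.3 hertz → 999.3
  0.08879 kilohertz = 0.08879e3 hertz = 88.79
  1.666 hertz → 1.666
Sum: 999.3 + 88.79 + 1.666 = 1089.756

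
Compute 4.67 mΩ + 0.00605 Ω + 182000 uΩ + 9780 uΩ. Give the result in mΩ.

In mΩ:
  4.67 mΩ → 4.67
  0.00605 Ω = 0.00605e3 mΩ = 6.05
  182000 uΩ = 182000e-3 mΩ = 182
  9780 uΩ = 9780e-3 mΩ = 9.78
Sum: 4.67 + 6.05 + 182 + 9.78 = 202.5

202.5 mΩ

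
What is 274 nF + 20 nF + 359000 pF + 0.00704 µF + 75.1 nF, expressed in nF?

In nF:
  274 nF → 274
  20 nF → 20
  359000 pF = 359000 × 10⁻³ nF = 359
  0.00704 µF = 0.00704 × 10³ nF = 7.04
  75.1 nF → 75.1
Sum: 274 + 20 + 359 + 7.04 + 75.1 = 735.14

735.14 nF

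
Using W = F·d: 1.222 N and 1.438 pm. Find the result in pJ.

1.757236 pJ

1.222 × 1.438 × 10^-12 = 1.757236 × 10^-12 J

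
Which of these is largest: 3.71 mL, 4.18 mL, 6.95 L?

6.95 L

3.71 mL = 0.00371 L
4.18 mL = 0.00418 L
6.95 L = 6.95 L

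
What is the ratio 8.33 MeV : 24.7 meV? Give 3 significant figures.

337000000

(8.33 × 10^6) / (24.7 × 10^-3) = 0.3372 × 10^9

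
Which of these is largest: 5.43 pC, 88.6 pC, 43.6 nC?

43.6 nC

5.43 pC = 0.00000000000543 C
88.6 pC = 0.0000000000886 C
43.6 nC = 0.0000000436 C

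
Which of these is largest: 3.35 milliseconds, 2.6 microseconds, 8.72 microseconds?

3.35 milliseconds = 0.00335 seconds
2.6 microseconds = 0.0000026 seconds
8.72 microseconds = 0.00000872 seconds

3.35 milliseconds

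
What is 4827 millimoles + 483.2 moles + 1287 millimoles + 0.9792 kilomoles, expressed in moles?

In moles:
  4827 millimoles = 4827e-3 moles = 4.827
  483.2 moles → 483.2
  1287 millimoles = 1287e-3 moles = 1.287
  0.9792 kilomoles = 0.9792e3 moles = 979.2
Sum: 4.827 + 483.2 + 1.287 + 979.2 = 1468.514

1468.514 moles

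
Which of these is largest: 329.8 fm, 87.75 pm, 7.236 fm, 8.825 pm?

87.75 pm

329.8 fm = 0.0000000000003298 m
87.75 pm = 0.00000000008775 m
7.236 fm = 0.000000000000007236 m
8.825 pm = 0.000000000008825 m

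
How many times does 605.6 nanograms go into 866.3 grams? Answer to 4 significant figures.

(866.3) / (605.6 × 10^-9) = 1.4305 × 10^9

1430000000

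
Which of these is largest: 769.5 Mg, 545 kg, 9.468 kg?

769.5 Mg

769.5 Mg = 769500000 g
545 kg = 545000 g
9.468 kg = 9468 g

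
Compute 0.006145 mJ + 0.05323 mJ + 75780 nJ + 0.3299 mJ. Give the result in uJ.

465.055 uJ

In uJ:
  0.006145 mJ = 0.006145 × 10^3 uJ = 6.145
  0.05323 mJ = 0.05323 × 10^3 uJ = 53.23
  75780 nJ = 75780 × 10^-3 uJ = 75.78
  0.3299 mJ = 0.3299 × 10^3 uJ = 329.9
Sum: 6.145 + 53.23 + 75.78 + 329.9 = 465.055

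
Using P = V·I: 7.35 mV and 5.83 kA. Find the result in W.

42.8505 W

7.35e-3 × 5.83e3 = 42.8505 W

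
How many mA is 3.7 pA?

pico = 10⁻¹², milli = 10⁻³; factor is 10⁻⁹.
3.7 × 10⁻⁹ = 0.0000000037

0.0000000037 mA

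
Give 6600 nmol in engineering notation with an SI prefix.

6.6 μmol

= 6.6e-6 mol; 1e-6 is micro.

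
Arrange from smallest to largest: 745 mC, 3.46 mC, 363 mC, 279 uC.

745 mC = 0.745 C
3.46 mC = 0.00346 C
363 mC = 0.363 C
279 uC = 0.000279 C

279 uC < 3.46 mC < 363 mC < 745 mC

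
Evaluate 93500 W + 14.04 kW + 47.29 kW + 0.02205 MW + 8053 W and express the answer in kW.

In kW:
  93500 W = 93500e-3 kW = 93.5
  14.04 kW → 14.04
  47.29 kW → 47.29
  0.02205 MW = 0.02205e3 kW = 22.05
  8053 W = 8053e-3 kW = 8.053
Sum: 93.5 + 14.04 + 47.29 + 22.05 + 8.053 = 184.933

184.933 kW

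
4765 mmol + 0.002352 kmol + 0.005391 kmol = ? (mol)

12.508 mol

In mol:
  4765 mmol = 4765 × 10⁻³ mol = 4.765
  0.002352 kmol = 0.002352 × 10³ mol = 2.352
  0.005391 kmol = 0.005391 × 10³ mol = 5.391
Sum: 4.765 + 2.352 + 5.391 = 12.508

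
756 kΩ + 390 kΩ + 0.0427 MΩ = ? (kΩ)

1188.7 kΩ

In kΩ:
  756 kΩ → 756
  390 kΩ → 390
  0.0427 MΩ = 0.0427e3 kΩ = 42.7
Sum: 756 + 390 + 42.7 = 1188.7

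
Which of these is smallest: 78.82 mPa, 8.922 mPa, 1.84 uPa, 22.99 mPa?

78.82 mPa = 0.07882 Pa
8.922 mPa = 0.008922 Pa
1.84 uPa = 0.00000184 Pa
22.99 mPa = 0.02299 Pa

1.84 uPa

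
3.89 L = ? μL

3890000 μL

(no prefix) = 1e0, micro = 1e-6; factor is 1e6.
3.89 × 1e6 = 3890000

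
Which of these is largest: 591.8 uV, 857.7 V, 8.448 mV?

857.7 V

591.8 uV = 0.0005918 V
857.7 V = 857.7 V
8.448 mV = 0.008448 V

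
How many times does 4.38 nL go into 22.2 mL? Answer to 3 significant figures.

5070000

(22.2 × 10⁻³) / (4.38 × 10⁻⁹) = 5.068 × 10⁶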